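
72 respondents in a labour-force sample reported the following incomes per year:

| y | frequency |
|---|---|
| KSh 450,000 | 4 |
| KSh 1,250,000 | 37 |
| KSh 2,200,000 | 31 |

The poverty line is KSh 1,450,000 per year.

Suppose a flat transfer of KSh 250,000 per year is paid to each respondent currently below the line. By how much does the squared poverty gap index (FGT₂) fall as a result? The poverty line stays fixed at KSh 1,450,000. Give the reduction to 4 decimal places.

Before: below the line — 4×KSh 450,000, 37×KSh 1,250,000; squared poverty gap index (FGT₂) = 0.036200.
After the KSh 250,000 transfer: below the line — 4×KSh 700,000; squared poverty gap index (FGT₂) = 0.014863.
Reduction = 0.036200 − 0.014863 = 0.0213.

0.0213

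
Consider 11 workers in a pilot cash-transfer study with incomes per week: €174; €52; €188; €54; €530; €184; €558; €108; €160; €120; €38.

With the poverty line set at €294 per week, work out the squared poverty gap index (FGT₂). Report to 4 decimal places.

Below the line: €38, €52, €54, €108, €120, €160, €174, €184, €188 (q = 9 of N = 11).
Relative gaps: (294−38)/294 = 0.8707; (294−52)/294 = 0.8231; (294−54)/294 = 0.8163; (294−108)/294 = 0.6327; (294−120)/294 = 0.5918; (294−160)/294 = 0.4558; (294−174)/294 = 0.4082; (294−184)/294 = 0.3741; (294−188)/294 = 0.3605.
Squared: 0.7582; 0.6775; 0.6664; 0.4002; 0.3503; 0.2077; 0.1666; 0.1400; 0.1300.
Sum = 3.496969; P₂ = 3.496969 / 11 = 0.3179.

0.3179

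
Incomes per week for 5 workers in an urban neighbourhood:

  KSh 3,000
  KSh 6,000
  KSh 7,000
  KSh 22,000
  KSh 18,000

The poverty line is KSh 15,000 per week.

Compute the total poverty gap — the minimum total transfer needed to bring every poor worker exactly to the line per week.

Below the line: KSh 3,000, KSh 6,000, KSh 7,000 (q = 3 of N = 5).
Individual gaps: 15000−3000 = 12000; 15000−6000 = 9000; 15000−7000 = 8000.
Aggregate gap = KSh 29,000.

KSh 29,000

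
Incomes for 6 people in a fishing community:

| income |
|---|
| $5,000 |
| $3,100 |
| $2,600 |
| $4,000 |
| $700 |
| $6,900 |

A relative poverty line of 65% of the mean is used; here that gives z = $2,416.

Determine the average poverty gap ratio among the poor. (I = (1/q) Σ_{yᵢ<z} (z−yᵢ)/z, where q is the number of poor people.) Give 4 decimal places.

Poor units: $700 (q = 1 of N = 6).
Relative gaps: 0.7103; sum = 0.710265.
The income-gap ratio divides by q (the poor only): 0.710265 / 1 = 0.7103.

0.7103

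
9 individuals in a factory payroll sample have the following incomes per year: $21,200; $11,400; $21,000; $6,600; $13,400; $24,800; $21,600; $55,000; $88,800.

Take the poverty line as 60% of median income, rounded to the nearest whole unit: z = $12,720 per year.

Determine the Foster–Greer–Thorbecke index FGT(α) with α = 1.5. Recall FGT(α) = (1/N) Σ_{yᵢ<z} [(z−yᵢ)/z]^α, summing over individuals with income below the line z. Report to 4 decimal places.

0.0408

Poor units: $6,600, $11,400 (q = 2 of N = 9).
Shortfall ratios: (12720−6600)/12720 = 0.4811; (12720−11400)/12720 = 0.1038.
Raised to α = 1.5: 0.33373; 0.03343.
Sum = 0.367160; FGT(1.5) = 0.367160 / 9 = 0.0408.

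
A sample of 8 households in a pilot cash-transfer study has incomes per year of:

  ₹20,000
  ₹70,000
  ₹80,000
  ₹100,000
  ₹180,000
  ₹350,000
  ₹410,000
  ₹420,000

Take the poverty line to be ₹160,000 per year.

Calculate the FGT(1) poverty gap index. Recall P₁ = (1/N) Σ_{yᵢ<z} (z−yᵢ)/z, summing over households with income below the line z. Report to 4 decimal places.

0.2891

Poor units: ₹20,000, ₹70,000, ₹80,000, ₹100,000 (q = 4 of N = 8).
Normalized shortfalls: (160000−20000)/160000 = 0.8750; (160000−70000)/160000 = 0.5625; (160000−80000)/160000 = 0.5000; (160000−100000)/160000 = 0.3750.
Σ = 2.312500. Dividing by the full population N = 8 gives P₁ = 0.2891.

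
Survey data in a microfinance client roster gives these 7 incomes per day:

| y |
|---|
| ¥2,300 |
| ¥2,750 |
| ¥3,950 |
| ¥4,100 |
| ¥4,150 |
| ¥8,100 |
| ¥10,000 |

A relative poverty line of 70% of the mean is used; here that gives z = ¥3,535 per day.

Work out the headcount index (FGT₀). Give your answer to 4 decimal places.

0.2857

2 of the 7 respondents have income below ¥3,535.
H = 2/7 = 0.2857.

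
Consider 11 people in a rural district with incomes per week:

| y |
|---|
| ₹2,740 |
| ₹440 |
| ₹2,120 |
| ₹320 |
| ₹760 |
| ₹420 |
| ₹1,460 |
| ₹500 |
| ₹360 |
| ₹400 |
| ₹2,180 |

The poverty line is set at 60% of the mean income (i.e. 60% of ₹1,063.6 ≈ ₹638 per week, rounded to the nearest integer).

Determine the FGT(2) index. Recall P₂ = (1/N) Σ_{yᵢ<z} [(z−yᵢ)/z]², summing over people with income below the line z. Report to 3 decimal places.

Below z: ₹320, ₹360, ₹400, ₹420, ₹440, ₹500 (q = 6 of N = 11).
Shortfall ratios: (638−320)/638 = 0.4984; (638−360)/638 = 0.4357; (638−400)/638 = 0.3730; (638−420)/638 = 0.3417; (638−440)/638 = 0.3103; (638−500)/638 = 0.2163.
Squared: 0.2484; 0.1899; 0.1392; 0.1168; 0.0963; 0.0468.
Sum = 0.837315; P₂ = 0.837315 / 11 = 0.076.

0.076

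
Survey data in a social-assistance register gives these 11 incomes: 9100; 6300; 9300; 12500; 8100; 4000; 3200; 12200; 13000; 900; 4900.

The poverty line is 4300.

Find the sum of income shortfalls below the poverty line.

4800

Below the line: 900, 3200, 4000 (q = 3 of N = 11).
Individual gaps: 4300−900 = 3400; 4300−3200 = 1100; 4300−4000 = 300.
Aggregate gap = 4800.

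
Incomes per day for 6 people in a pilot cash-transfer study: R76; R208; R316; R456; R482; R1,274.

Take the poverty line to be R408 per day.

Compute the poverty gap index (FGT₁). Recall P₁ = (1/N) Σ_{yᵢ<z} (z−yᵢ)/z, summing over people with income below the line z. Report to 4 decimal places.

0.2549

Poor units: R76, R208, R316 (q = 3 of N = 6).
Relative gaps: (408−76)/408 = 0.8137; (408−208)/408 = 0.4902; (408−316)/408 = 0.2255.
Σ = 1.529412. Dividing by the full population N = 6 gives P₁ = 0.2549.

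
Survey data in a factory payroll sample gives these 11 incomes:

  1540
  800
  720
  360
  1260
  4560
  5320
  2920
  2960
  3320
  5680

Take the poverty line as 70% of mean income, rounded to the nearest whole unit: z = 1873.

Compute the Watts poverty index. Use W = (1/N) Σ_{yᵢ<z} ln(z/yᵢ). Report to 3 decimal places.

0.368

Below the line: 360, 720, 800, 1260, 1540 (q = 5 of N = 11).
Log gaps: ln(1873/360) = 1.6492; ln(1873/720) = 0.9560; ln(1873/800) = 0.8507; ln(1873/1260) = 0.3964; ln(1873/1540) = 0.1958.
W = 4.048112 / 11 = 0.368.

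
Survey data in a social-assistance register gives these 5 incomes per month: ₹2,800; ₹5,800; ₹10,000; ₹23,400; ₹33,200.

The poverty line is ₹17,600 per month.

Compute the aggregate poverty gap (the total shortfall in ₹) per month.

Incomes under z: ₹2,800, ₹5,800, ₹10,000 (q = 3 of N = 5).
Individual gaps: 17600−2800 = 14800; 17600−5800 = 11800; 17600−10000 = 7600.
Aggregate gap = ₹34,200.

₹34,200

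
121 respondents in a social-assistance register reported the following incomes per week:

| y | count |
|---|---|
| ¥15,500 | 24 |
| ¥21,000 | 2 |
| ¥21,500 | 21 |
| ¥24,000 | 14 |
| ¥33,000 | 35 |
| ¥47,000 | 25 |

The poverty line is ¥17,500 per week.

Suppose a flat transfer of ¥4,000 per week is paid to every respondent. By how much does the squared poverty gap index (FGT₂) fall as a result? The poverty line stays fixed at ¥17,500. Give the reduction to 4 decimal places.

0.0026

Before: below the line — 24×¥15,500; squared poverty gap index (FGT₂) = 0.002591.
After the ¥4,000 transfer: below the line — none; squared poverty gap index (FGT₂) = 0.000000.
Reduction = 0.002591 − 0.000000 = 0.0026.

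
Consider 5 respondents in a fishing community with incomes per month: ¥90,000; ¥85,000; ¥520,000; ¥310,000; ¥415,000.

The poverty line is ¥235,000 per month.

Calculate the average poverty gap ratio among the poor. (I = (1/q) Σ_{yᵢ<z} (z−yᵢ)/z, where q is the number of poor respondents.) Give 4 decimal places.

Below the line: ¥85,000, ¥90,000 (q = 2 of N = 5).
Relative gaps: 0.6383, 0.6170; sum = 1.255319.
I averages over the q = 2 poor units only: 1.255319 / 2 = 0.6277.

0.6277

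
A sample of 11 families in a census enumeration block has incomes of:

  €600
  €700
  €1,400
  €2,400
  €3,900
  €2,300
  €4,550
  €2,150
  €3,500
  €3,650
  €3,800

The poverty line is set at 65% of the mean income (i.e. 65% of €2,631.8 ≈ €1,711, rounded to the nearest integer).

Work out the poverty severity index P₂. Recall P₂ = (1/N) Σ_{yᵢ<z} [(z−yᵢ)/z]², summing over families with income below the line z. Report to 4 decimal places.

Below z: €600, €700, €1,400 (q = 3 of N = 11).
Gap ratios (z−y)/z: (1711−600)/1711 = 0.6493; (1711−700)/1711 = 0.5909; (1711−1400)/1711 = 0.1818.
Squared: 0.4216; 0.3491; 0.0330.
Sum = 0.803807; P₂ = 0.803807 / 11 = 0.0731.

0.0731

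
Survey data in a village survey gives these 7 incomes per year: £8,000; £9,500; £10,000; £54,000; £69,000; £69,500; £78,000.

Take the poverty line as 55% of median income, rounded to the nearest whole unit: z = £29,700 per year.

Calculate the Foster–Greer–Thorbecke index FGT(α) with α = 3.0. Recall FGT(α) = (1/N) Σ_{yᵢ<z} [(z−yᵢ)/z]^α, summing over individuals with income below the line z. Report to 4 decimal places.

0.1424

Poor units: £8,000, £9,500, £10,000 (q = 3 of N = 7).
Relative gaps: (29700−8000)/29700 = 0.7306; (29700−9500)/29700 = 0.6801; (29700−10000)/29700 = 0.6633.
Raised to α = 3.0: 0.39004; 0.31462; 0.29183.
Sum = 0.996489; FGT(3.0) = 0.996489 / 7 = 0.1424.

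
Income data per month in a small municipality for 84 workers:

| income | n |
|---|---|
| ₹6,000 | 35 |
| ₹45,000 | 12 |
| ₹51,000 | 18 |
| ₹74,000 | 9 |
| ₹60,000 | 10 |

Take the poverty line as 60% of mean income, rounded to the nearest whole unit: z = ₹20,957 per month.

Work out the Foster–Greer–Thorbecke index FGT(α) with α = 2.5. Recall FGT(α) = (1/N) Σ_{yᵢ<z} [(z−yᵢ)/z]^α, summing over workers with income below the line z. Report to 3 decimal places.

0.179

Below z: 35×₹6,000 (q = 35 of N = 84).
Shortfall ratios: (20957−6000)/20957 = 0.7137 (×35).
Raised to α = 2.5: 0.43032 (×35).
Sum = 15.061093; FGT(2.5) = 15.061093 / 84 = 0.179.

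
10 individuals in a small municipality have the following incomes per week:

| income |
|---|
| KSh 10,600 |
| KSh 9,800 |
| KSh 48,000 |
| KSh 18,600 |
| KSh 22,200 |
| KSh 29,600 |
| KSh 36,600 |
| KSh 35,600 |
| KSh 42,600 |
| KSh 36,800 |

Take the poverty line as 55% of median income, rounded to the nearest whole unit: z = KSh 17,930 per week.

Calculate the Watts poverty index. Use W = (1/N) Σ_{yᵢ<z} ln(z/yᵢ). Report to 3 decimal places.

Incomes under z: KSh 9,800, KSh 10,600 (q = 2 of N = 10).
ln(z/y) terms: ln(17930/9800) = 0.6041; ln(17930/10600) = 0.5256.
W = 1.129714 / 10 = 0.113.

0.113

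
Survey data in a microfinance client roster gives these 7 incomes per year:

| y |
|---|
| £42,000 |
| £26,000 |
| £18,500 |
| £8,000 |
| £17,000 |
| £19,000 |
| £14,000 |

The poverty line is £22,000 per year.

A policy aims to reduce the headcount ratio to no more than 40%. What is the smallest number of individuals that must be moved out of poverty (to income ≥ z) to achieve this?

5 of the 7 individuals are poor, so H = 5/7 = 0.714.
A headcount ratio of at most 40% allows at most ⌊0.40 × 7⌋ = 2 poor individuals.
So at least 5 − 2 = 3 must be lifted.

3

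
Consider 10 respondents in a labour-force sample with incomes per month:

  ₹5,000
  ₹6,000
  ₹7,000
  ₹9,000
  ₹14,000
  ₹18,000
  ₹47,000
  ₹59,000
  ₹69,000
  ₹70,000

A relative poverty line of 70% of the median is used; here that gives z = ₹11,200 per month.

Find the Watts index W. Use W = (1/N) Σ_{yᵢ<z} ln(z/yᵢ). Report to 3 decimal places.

Incomes under z: ₹5,000, ₹6,000, ₹7,000, ₹9,000 (q = 4 of N = 10).
Log shortfalls: ln(11200/5000) = 0.8065; ln(11200/6000) = 0.6242; ln(11200/7000) = 0.4700; ln(11200/9000) = 0.2187.
W = 2.119323 / 10 = 0.212.

0.212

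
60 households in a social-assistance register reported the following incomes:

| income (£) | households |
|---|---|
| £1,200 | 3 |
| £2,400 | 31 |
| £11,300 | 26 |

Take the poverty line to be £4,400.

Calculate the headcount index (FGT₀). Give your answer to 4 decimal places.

34 of the 60 households have income below £4,400.
H = 34/60 = 0.5667.

0.5667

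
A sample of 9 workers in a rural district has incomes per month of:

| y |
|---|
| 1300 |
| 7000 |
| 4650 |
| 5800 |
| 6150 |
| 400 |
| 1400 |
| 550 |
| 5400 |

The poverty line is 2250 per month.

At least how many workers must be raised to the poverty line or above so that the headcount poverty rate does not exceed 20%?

4 of the 9 workers are poor, so H = 4/9 = 0.444.
A headcount ratio of at most 20% allows at most ⌊0.20 × 9⌋ = 1 poor workers.
So at least 4 − 1 = 3 must be lifted.

3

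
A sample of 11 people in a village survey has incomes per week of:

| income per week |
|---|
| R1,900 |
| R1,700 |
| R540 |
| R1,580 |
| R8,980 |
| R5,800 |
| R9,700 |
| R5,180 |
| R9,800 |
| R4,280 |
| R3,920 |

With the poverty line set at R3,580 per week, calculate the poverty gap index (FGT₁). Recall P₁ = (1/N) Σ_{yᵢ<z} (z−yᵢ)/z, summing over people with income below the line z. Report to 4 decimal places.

Incomes under z: R540, R1,580, R1,700, R1,900 (q = 4 of N = 11).
Normalized shortfalls: (3580−540)/3580 = 0.8492; (3580−1580)/3580 = 0.5587; (3580−1700)/3580 = 0.5251; (3580−1900)/3580 = 0.4693.
Sum of shortfalls = 2.402235; P₁ averages over all N: 2.402235 / 11 = 0.2184.

0.2184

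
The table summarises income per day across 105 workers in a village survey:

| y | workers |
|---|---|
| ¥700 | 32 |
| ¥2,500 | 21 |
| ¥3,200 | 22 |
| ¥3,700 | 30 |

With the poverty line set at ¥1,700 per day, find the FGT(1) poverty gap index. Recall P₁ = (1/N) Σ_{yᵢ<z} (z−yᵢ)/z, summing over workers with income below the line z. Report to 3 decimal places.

Below the line: 32×¥700 (q = 32 of N = 105).
Shortfall ratios: (1700−700)/1700 = 0.5882 (×32).
Sum of shortfalls = 18.823529; P₁ averages over all N: 18.823529 / 105 = 0.179.

0.179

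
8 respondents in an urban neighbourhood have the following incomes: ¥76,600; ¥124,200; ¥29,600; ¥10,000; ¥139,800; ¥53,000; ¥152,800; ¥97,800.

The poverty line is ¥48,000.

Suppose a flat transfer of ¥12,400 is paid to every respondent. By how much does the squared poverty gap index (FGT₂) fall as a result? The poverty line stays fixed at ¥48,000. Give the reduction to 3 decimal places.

0.059

Before: below the line — ¥10,000, ¥29,600; squared poverty gap index (FGT₂) = 0.09671.
After the ¥12,400 transfer: below the line — ¥22,400, ¥42,000; squared poverty gap index (FGT₂) = 0.03751.
Reduction = 0.09671 − 0.03751 = 0.059.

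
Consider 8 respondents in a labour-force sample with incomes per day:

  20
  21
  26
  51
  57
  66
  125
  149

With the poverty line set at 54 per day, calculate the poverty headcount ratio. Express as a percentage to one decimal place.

4 of the 8 respondents have income below 54.
H = 4/8 = 50.0%.

50.0%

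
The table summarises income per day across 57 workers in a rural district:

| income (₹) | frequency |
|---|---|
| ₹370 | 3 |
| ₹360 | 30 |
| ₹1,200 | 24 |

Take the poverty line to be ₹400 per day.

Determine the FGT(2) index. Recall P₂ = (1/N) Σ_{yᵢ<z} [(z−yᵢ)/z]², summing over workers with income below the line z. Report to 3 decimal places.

0.006

Below the line: 30×₹360, 3×₹370 (q = 33 of N = 57).
Normalized shortfalls: (400−360)/400 = 0.1000 (×30); (400−370)/400 = 0.0750 (×3).
Squared: 0.0100 (×30); 0.0056 (×3).
Sum = 0.316875; P₂ = 0.316875 / 57 = 0.006.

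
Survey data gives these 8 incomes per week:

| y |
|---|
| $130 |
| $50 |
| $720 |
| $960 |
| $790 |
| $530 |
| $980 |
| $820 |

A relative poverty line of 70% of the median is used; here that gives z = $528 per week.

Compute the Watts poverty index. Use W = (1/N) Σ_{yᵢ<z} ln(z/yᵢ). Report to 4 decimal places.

Below the line: $50, $130 (q = 2 of N = 8).
Log gaps: ln(528/50) = 2.3571; ln(528/130) = 1.4016.
W = 3.758635 / 8 = 0.4698.

0.4698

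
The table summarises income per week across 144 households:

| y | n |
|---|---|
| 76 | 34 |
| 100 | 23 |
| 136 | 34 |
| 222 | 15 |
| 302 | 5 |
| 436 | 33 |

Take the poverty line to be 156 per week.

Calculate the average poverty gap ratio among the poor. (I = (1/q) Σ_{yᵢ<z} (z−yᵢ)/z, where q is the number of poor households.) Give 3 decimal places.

0.330

Below the line: 34×76, 23×100, 34×136 (q = 91 of N = 144).
Relative gaps: 0.5128 (×34), 0.3590 (×23), 0.1282 (×34); sum = 30.051282.
I averages over the q = 91 poor units only: 30.051282 / 91 = 0.330.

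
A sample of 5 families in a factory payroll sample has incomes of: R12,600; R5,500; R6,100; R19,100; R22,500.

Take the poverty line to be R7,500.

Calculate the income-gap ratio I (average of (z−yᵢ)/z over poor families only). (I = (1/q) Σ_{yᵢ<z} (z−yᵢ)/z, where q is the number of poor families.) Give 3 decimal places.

Poor units: R5,500, R6,100 (q = 2 of N = 5).
Shortfall ratios (z−y)/z: 0.2667, 0.1867; sum = 0.453333.
I averages over the q = 2 poor units only: 0.453333 / 2 = 0.227.

0.227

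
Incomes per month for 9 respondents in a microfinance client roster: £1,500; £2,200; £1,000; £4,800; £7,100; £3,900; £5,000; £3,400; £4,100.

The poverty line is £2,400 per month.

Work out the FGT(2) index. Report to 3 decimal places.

Incomes under z: £1,000, £1,500, £2,200 (q = 3 of N = 9).
Normalized shortfalls: (2400−1000)/2400 = 0.5833; (2400−1500)/2400 = 0.3750; (2400−2200)/2400 = 0.0833.
Squared: 0.3403; 0.1406; 0.0069.
Sum = 0.487847; P₂ = 0.487847 / 9 = 0.054.

0.054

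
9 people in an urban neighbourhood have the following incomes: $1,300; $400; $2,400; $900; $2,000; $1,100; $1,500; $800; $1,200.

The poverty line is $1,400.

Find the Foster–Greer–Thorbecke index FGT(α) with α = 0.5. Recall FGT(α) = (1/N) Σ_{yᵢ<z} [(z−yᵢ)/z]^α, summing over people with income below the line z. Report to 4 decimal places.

0.3562

Below z: $400, $800, $900, $1,100, $1,200, $1,300 (q = 6 of N = 9).
Shortfall ratios: (1400−400)/1400 = 0.7143; (1400−800)/1400 = 0.4286; (1400−900)/1400 = 0.3571; (1400−1100)/1400 = 0.2143; (1400−1200)/1400 = 0.1429; (1400−1300)/1400 = 0.0714.
Raised to α = 0.5: 0.84515; 0.65465; 0.59761; 0.46291; 0.37796; 0.26726.
Sum = 3.205558; FGT(0.5) = 3.205558 / 9 = 0.3562.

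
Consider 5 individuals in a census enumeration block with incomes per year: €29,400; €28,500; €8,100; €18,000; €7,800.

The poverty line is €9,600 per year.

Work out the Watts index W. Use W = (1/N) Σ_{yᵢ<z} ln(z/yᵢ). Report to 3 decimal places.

0.076

Poor units: €7,800, €8,100 (q = 2 of N = 5).
Log gaps: ln(9600/7800) = 0.2076; ln(9600/8100) = 0.1699.
W = 0.377538 / 5 = 0.076.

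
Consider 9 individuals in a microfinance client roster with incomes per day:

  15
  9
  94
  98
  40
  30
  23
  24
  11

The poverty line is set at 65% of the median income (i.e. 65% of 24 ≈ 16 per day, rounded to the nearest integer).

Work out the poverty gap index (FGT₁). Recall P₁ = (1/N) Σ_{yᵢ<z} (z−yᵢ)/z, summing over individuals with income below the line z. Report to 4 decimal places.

Poor units: 9, 11, 15 (q = 3 of N = 9).
Shortfall ratios: (16−9)/16 = 0.4375; (16−11)/16 = 0.3125; (16−15)/16 = 0.0625.
Σ = 0.812500. Dividing by the full population N = 9 gives P₁ = 0.0903.

0.0903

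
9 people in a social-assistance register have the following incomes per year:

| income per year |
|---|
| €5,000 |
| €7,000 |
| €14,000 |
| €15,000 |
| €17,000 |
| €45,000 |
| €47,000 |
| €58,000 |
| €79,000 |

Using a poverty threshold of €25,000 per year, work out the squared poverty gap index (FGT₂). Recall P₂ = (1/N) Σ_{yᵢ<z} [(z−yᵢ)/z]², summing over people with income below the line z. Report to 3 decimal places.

0.179

Incomes under z: €5,000, €7,000, €14,000, €15,000, €17,000 (q = 5 of N = 9).
Shortfall ratios: (25000−5000)/25000 = 0.8000; (25000−7000)/25000 = 0.7200; (25000−14000)/25000 = 0.4400; (25000−15000)/25000 = 0.4000; (25000−17000)/25000 = 0.3200.
Squared: 0.6400; 0.5184; 0.1936; 0.1600; 0.1024.
Sum = 1.614400; P₂ = 1.614400 / 9 = 0.179.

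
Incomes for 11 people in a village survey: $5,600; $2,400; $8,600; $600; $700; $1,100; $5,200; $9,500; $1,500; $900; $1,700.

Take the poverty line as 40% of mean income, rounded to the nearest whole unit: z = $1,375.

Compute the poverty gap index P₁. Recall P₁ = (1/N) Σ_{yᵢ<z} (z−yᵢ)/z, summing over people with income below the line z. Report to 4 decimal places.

0.1455

Poor units: $600, $700, $900, $1,100 (q = 4 of N = 11).
Shortfall ratios: (1375−600)/1375 = 0.5636; (1375−700)/1375 = 0.4909; (1375−900)/1375 = 0.3455; (1375−1100)/1375 = 0.2000.
Sum of shortfalls = 1.600000; P₁ averages over all N: 1.600000 / 11 = 0.1455.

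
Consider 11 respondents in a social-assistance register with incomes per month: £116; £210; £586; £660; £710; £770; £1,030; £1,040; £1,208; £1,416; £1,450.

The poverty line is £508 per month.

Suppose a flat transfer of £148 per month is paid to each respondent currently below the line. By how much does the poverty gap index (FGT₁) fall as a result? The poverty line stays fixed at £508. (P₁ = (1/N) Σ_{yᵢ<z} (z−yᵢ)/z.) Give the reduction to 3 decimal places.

0.053

Before: below the line — £116, £210; poverty gap index (FGT₁) = 0.12348.
After the £148 transfer: below the line — £264, £358; poverty gap index (FGT₁) = 0.07051.
Reduction = 0.12348 − 0.07051 = 0.053.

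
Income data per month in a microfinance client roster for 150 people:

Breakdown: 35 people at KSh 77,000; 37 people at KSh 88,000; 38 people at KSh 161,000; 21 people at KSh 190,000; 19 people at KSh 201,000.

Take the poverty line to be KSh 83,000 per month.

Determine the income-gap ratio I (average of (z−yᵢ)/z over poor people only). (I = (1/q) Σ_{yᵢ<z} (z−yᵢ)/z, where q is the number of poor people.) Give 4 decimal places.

Incomes under z: 35×KSh 77,000 (q = 35 of N = 150).
Shortfall ratios (z−y)/z: 0.0723 (×35); sum = 2.530120.
I averages over the q = 35 poor units only: 2.530120 / 35 = 0.0723.

0.0723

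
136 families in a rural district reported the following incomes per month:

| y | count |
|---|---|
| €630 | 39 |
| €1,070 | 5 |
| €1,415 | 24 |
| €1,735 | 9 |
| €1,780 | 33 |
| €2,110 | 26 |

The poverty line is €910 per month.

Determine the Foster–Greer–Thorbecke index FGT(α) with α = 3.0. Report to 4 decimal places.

0.0084

Poor units: 39×€630 (q = 39 of N = 136).
Normalized shortfalls: (910−630)/910 = 0.3077 (×39).
Raised to α = 3.0: 0.02913 (×39).
Sum = 1.136095; FGT(3.0) = 1.136095 / 136 = 0.0084.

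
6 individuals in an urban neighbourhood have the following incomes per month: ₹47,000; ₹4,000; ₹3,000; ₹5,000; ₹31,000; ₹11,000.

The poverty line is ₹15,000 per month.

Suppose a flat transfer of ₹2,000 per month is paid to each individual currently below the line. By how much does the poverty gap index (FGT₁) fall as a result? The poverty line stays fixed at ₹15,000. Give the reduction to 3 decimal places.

Before: below the line — ₹3,000, ₹4,000, ₹5,000, ₹11,000; poverty gap index (FGT₁) = 0.41111.
After the ₹2,000 transfer: below the line — ₹5,000, ₹6,000, ₹7,000, ₹13,000; poverty gap index (FGT₁) = 0.32222.
Reduction = 0.41111 − 0.32222 = 0.089.

0.089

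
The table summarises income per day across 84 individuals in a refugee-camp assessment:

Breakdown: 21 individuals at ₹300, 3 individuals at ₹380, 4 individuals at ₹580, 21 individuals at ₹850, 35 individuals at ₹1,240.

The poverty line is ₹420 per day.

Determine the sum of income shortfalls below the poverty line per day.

Below the line: 21×₹300, 3×₹380 (q = 24 of N = 84).
Individual gaps: 21×(420−300) = 2520; 3×(420−380) = 120.
Aggregate gap = ₹2,640.

₹2,640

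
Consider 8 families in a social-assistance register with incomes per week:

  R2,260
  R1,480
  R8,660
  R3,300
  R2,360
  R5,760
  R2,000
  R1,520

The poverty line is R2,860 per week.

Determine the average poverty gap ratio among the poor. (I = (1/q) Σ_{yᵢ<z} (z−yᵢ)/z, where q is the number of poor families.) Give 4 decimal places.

0.3273

Incomes under z: R1,480, R1,520, R2,000, R2,260, R2,360 (q = 5 of N = 8).
Relative gaps: 0.4825, 0.4685, 0.3007, 0.2098, 0.1748; sum = 1.636364.
The income-gap ratio divides by q (the poor only): 1.636364 / 5 = 0.3273.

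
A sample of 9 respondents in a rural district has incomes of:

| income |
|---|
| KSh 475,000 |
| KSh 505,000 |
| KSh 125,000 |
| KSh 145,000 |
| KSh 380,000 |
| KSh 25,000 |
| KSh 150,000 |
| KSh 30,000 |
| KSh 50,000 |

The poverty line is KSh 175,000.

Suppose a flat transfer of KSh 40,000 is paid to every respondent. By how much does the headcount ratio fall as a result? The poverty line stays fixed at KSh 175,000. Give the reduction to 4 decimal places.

Before: below the line — KSh 25,000, KSh 30,000, KSh 50,000, KSh 125,000, KSh 145,000, KSh 150,000; headcount ratio = 0.666667.
After the KSh 40,000 transfer: below the line — KSh 65,000, KSh 70,000, KSh 90,000, KSh 165,000; headcount ratio = 0.444444.
Reduction = 0.666667 − 0.444444 = 0.2222.

0.2222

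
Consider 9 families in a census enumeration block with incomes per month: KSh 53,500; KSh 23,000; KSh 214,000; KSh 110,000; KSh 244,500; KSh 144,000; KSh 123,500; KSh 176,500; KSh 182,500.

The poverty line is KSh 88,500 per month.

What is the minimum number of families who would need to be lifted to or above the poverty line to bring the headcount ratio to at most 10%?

Currently q = 2 of N = 9 are below the line (H = 0.222).
A headcount ratio of at most 10% allows at most ⌊0.10 × 9⌋ = 0 poor families.
So at least 2 − 0 = 2 must be lifted.

2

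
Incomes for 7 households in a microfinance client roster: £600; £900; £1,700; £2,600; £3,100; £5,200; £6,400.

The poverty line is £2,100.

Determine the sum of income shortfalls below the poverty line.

£3,100

Below z: £600, £900, £1,700 (q = 3 of N = 7).
Individual gaps: 2100−600 = 1500; 2100−900 = 1200; 2100−1700 = 400.
Aggregate gap = £3,100.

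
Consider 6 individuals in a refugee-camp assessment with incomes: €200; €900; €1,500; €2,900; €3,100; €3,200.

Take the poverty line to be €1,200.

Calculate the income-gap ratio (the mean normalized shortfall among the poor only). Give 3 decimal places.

Incomes under z: €200, €900 (q = 2 of N = 6).
Relative gaps: 0.8333, 0.2500; sum = 1.083333.
I averages over the q = 2 poor units only: 1.083333 / 2 = 0.542.

0.542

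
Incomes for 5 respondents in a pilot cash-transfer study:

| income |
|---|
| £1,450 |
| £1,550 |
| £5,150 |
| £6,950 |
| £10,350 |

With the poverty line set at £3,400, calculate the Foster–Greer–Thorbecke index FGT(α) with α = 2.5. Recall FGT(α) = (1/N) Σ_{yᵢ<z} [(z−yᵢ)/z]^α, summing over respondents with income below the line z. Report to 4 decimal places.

0.0935

Incomes under z: £1,450, £1,550 (q = 2 of N = 5).
Normalized shortfalls: (3400−1450)/3400 = 0.5735; (3400−1550)/3400 = 0.5441.
Raised to α = 2.5: 0.24911; 0.21839.
Sum = 0.467499; FGT(2.5) = 0.467499 / 5 = 0.0935.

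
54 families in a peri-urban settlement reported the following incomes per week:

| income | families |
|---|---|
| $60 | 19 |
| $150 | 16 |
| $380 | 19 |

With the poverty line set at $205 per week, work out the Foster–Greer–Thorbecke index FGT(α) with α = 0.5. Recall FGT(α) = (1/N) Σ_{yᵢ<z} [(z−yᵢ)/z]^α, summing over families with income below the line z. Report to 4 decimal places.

0.4494

Below z: 19×$60, 16×$150 (q = 35 of N = 54).
Shortfall ratios: (205−60)/205 = 0.7073 (×19); (205−150)/205 = 0.2683 (×16).
Raised to α = 0.5: 0.84102 (×19); 0.51797 (×16).
Sum = 24.266924; FGT(0.5) = 24.266924 / 54 = 0.4494.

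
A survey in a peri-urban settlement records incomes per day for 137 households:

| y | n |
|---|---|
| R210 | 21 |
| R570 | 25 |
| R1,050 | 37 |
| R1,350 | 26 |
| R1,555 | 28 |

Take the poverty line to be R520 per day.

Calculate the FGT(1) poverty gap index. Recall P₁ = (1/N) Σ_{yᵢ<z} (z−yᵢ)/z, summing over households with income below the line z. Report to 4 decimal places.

0.0914

Below z: 21×R210 (q = 21 of N = 137).
Normalized shortfalls: (520−210)/520 = 0.5962 (×21).
Sum of shortfalls = 12.519231; P₁ averages over all N: 12.519231 / 137 = 0.0914.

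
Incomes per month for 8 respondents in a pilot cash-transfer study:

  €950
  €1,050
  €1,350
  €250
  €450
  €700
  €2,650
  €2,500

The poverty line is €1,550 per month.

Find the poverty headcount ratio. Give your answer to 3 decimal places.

6 of the 8 respondents have income below €1,550.
H = 6/8 = 0.750.

0.750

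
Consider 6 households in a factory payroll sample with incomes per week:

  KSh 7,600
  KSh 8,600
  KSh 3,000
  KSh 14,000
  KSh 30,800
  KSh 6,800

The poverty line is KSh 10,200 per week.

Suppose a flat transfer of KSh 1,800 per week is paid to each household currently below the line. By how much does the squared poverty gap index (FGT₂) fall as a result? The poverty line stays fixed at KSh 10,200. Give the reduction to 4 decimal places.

Before: below the line — KSh 3,000, KSh 6,800, KSh 7,600, KSh 8,600; squared poverty gap index (FGT₂) = 0.116494.
After the KSh 1,800 transfer: below the line — KSh 4,800, KSh 8,600, KSh 9,400; squared poverty gap index (FGT₂) = 0.051839.
Reduction = 0.116494 − 0.051839 = 0.0647.

0.0647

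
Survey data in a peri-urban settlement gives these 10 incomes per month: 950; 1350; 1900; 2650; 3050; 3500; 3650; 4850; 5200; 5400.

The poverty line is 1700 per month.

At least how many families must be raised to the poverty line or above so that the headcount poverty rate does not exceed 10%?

Currently q = 2 of N = 10 are below the line (H = 0.200).
A headcount ratio of at most 10% allows at most ⌊0.10 × 10⌋ = 1 poor families.
So at least 2 − 1 = 1 must be lifted.

1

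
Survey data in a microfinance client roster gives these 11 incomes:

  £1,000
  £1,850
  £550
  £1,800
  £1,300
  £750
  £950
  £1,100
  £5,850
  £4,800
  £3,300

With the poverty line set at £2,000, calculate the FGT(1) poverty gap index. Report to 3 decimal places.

Poor units: £550, £750, £950, £1,000, £1,100, £1,300, £1,800, £1,850 (q = 8 of N = 11).
Relative gaps: (2000−550)/2000 = 0.7250; (2000−750)/2000 = 0.6250; (2000−950)/2000 = 0.5250; (2000−1000)/2000 = 0.5000; (2000−1100)/2000 = 0.4500; (2000−1300)/2000 = 0.3500; (2000−1800)/2000 = 0.1000; (2000−1850)/2000 = 0.0750.
Sum of shortfalls = 3.350000; P₁ averages over all N: 3.350000 / 11 = 0.305.

0.305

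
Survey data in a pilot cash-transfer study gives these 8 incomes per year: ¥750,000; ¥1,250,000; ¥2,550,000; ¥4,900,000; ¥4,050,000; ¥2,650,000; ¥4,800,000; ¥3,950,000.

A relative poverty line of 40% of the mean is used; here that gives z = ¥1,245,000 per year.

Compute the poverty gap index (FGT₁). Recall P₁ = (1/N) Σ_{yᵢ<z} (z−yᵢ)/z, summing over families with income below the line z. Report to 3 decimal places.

0.050

Below the line: ¥750,000 (q = 1 of N = 8).
Shortfall ratios: (1245000−750000)/1245000 = 0.3976.
Sum of shortfalls = 0.397590; P₁ averages over all N: 0.397590 / 8 = 0.050.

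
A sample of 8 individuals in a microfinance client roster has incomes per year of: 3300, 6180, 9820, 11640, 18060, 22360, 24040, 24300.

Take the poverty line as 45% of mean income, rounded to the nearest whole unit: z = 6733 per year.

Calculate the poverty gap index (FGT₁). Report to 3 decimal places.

Incomes under z: 3300, 6180 (q = 2 of N = 8).
Relative gaps: (6733−3300)/6733 = 0.5099; (6733−6180)/6733 = 0.0821.
Σ = 0.592010. Dividing by the full population N = 8 gives P₁ = 0.074.

0.074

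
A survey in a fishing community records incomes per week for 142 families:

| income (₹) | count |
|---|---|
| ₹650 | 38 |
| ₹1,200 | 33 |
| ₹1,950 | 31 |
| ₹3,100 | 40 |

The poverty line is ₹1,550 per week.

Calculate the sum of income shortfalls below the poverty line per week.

Poor units: 38×₹650, 33×₹1,200 (q = 71 of N = 142).
Individual gaps: 38×(1550−650) = 34200; 33×(1550−1200) = 11550.
Aggregate gap = ₹45,750.

₹45,750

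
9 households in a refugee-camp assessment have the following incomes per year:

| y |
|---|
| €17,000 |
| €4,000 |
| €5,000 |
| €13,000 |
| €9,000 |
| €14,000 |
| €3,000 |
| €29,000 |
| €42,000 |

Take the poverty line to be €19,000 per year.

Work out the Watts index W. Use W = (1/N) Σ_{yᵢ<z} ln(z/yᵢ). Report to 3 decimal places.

Below the line: €3,000, €4,000, €5,000, €9,000, €13,000, €14,000, €17,000 (q = 7 of N = 9).
ln(z/y) terms: ln(19000/3000) = 1.8458; ln(19000/4000) = 1.5581; ln(19000/5000) = 1.3350; ln(19000/9000) = 0.7472; ln(19000/13000) = 0.3795; ln(19000/14000) = 0.3054; ln(19000/17000) = 0.1112.
W = 6.282284 / 9 = 0.698.

0.698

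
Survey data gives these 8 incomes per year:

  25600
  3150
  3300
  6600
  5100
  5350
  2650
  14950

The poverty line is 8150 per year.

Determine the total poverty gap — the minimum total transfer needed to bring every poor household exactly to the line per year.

Incomes under z: 2650, 3150, 3300, 5100, 5350, 6600 (q = 6 of N = 8).
Individual gaps: 8150−2650 = 5500; 8150−3150 = 5000; 8150−3300 = 4850; 8150−5100 = 3050; 8150−5350 = 2800; 8150−6600 = 1550.
Aggregate gap = 22750.

22750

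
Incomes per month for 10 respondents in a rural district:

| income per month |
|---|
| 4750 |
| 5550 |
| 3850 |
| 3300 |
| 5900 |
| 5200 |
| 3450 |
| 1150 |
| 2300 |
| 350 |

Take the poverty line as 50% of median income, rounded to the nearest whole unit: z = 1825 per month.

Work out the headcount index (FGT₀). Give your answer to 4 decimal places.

2 of the 10 respondents have income below 1825.
H = 2/10 = 0.2000.

0.2000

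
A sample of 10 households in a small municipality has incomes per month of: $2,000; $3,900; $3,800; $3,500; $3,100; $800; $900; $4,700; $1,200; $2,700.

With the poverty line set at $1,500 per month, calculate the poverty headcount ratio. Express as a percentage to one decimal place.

3 of the 10 households have income below $1,500.
H = 3/10 = 30.0%.

30.0%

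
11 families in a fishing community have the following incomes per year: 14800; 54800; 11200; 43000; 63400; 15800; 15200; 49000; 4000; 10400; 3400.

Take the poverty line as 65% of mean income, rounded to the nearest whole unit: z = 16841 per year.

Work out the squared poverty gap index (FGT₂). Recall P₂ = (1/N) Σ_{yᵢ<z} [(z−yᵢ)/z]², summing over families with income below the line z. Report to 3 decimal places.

Incomes under z: 3400, 4000, 10400, 11200, 14800, 15200, 15800 (q = 7 of N = 11).
Gap ratios (z−y)/z: (16841−3400)/16841 = 0.7981; (16841−4000)/16841 = 0.7625; (16841−10400)/16841 = 0.3825; (16841−11200)/16841 = 0.3350; (16841−14800)/16841 = 0.1212; (16841−15200)/16841 = 0.0974; (16841−15800)/16841 = 0.0618.
Squared: 0.6370; 0.5814; 0.1463; 0.1122; 0.0147; 0.0095; 0.0038.
Sum = 1.504839; P₂ = 1.504839 / 11 = 0.137.

0.137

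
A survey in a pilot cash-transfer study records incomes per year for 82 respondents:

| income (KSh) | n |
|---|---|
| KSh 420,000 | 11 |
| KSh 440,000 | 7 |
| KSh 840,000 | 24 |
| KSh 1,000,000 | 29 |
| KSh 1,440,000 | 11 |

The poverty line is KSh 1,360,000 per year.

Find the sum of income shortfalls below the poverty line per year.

Incomes under z: 11×KSh 420,000, 7×KSh 440,000, 24×KSh 840,000, 29×KSh 1,000,000 (q = 71 of N = 82).
Individual gaps: 11×(1360000−420000) = 10340000; 7×(1360000−440000) = 6440000; 24×(1360000−840000) = 12480000; 29×(1360000−1000000) = 10440000.
Aggregate gap = KSh 39,700,000.

KSh 39,700,000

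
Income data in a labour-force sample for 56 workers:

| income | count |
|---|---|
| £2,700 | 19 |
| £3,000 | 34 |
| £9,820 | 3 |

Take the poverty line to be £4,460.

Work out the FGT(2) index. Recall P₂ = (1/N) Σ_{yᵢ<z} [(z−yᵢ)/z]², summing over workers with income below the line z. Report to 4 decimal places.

0.1179

Poor units: 19×£2,700, 34×£3,000 (q = 53 of N = 56).
Relative gaps: (4460−2700)/4460 = 0.3946 (×19); (4460−3000)/4460 = 0.3274 (×34).
Squared: 0.1557 (×19); 0.1072 (×34).
Sum = 6.602224; P₂ = 6.602224 / 56 = 0.1179.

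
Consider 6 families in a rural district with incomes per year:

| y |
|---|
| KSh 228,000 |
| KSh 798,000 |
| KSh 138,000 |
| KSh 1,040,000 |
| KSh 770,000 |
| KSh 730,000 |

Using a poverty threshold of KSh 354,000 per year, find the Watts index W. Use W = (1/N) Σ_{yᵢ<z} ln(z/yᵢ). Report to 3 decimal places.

0.230

Poor units: KSh 138,000, KSh 228,000 (q = 2 of N = 6).
Log shortfalls: ln(354000/138000) = 0.9420; ln(354000/228000) = 0.4400.
W = 1.381995 / 6 = 0.230.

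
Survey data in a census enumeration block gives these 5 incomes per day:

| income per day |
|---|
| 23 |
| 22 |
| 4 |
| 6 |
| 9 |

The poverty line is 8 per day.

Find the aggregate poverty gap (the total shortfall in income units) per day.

Poor units: 4, 6 (q = 2 of N = 5).
Individual gaps: 8−4 = 4; 8−6 = 2.
Aggregate gap = 6.

6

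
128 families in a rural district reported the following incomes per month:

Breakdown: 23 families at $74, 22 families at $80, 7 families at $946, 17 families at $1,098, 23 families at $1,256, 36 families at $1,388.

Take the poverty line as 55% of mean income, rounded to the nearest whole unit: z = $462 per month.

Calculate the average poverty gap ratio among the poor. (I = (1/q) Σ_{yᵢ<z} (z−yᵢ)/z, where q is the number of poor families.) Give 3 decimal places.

0.833

Poor units: 23×$74, 22×$80 (q = 45 of N = 128).
Relative gaps: 0.8398 (×23), 0.8268 (×22); sum = 37.506494.
I averages over the q = 45 poor units only: 37.506494 / 45 = 0.833.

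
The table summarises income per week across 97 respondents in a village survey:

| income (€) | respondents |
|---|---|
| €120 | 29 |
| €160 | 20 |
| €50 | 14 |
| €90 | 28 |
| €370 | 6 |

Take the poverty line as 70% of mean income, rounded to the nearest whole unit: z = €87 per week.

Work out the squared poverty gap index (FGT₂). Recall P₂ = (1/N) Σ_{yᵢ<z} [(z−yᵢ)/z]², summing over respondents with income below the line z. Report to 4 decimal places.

Below the line: 14×€50 (q = 14 of N = 97).
Gap ratios (z−y)/z: (87−50)/87 = 0.4253 (×14).
Squared: 0.1809 (×14).
Sum = 2.532171; P₂ = 2.532171 / 97 = 0.0261.

0.0261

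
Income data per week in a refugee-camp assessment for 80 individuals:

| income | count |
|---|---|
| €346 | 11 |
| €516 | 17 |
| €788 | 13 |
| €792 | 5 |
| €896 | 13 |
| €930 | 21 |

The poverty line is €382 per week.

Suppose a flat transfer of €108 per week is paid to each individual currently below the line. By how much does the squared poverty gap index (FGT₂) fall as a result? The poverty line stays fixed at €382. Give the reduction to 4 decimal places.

Before: below the line — 11×€346; squared poverty gap index (FGT₂) = 0.001221.
After the €108 transfer: below the line — none; squared poverty gap index (FGT₂) = 0.000000.
Reduction = 0.001221 − 0.000000 = 0.0012.

0.0012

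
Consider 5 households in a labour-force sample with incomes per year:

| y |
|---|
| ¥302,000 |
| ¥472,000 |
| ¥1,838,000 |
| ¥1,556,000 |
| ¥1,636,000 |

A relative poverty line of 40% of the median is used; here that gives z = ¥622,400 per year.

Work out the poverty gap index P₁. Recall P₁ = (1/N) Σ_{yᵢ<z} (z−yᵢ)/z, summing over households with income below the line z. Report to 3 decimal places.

Incomes under z: ¥302,000, ¥472,000 (q = 2 of N = 5).
Relative gaps: (622400−302000)/622400 = 0.5148; (622400−472000)/622400 = 0.2416.
Sum of shortfalls = 0.756427; P₁ averages over all N: 0.756427 / 5 = 0.151.

0.151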